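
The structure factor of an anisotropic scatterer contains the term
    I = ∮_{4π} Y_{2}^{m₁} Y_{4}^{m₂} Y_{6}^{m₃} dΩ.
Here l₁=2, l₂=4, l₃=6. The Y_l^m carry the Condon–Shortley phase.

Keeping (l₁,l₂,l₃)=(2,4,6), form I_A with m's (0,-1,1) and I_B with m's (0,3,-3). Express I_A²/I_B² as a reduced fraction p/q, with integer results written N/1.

35/18

l's match ⇒ only the (l;m) 3-j factors differ between A and B.
A: triangle coeff Δ(2,4,6) = 1/6435; Σ_t [0,0]: t=0:+1/2880 = 1/2880; (3j)²=14/429 [(2 4 6; 0 -1 1)], sign=-1
B: triangle coeff Δ(2,4,6) = 1/6435; Σ_t [0,0]: t=0:+1/20160 = 1/20160; (3j)²=12/715 [(2 4 6; 0 3 -3)], sign=-1
I_A²/I_B² = (14/429)/(12/715) = 35/18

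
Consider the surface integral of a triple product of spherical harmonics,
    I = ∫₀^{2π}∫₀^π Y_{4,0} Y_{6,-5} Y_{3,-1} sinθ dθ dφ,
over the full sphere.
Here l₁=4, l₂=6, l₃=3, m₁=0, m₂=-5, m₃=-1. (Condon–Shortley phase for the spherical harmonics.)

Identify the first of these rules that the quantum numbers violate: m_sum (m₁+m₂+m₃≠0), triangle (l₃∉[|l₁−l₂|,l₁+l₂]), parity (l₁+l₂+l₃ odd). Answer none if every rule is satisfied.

m_sum

m₁+m₂+m₃ = 0 − 5 − 1 = -6  ✗
triangle: |4−6|=2 ≤ l₃=3 ≤ 4+6=10
parity: l₁+l₂+l₃ = 13 is odd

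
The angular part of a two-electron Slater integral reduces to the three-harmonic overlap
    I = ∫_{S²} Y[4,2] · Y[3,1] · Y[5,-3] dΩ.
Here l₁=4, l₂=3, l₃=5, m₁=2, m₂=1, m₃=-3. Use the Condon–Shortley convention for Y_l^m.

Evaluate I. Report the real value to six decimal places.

-0.144236

Checks pass: Σm=0; 12 even; l₃=5∈[1,7].
(2·4+1)(2·3+1)(2·5+1) = 693
Δ: 2! 6! 4! / 13! → 1/180180
sum: t=0:+1/576 t=1:−1/144 t=2:+1/576 = -1/288
3j²(4 3 5; 0 0 0) = Δ·Π!·Σ² = 20/1001  (sign +1)
sum: t=0:+1/2304 t=1:−1/720 t=2:+1/5760 = -1/1280
3j²(4 3 5; 2 1 -3) = Δ·Π!·Σ² = 27/1430  (sign -1)
combine: 4πI² = 693·20/1001·27/1430 = 486/1859
take √, sign -1: I = -0.14423595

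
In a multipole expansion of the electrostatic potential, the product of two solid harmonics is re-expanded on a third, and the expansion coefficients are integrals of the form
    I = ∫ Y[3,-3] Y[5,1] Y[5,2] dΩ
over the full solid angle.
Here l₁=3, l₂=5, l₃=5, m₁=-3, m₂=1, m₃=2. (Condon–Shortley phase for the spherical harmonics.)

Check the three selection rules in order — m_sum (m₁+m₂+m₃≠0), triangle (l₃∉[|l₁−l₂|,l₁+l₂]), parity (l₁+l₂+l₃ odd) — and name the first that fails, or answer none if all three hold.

parity

Σmᵢ = 0  ✓
l₃∈[|l₁−l₂|,l₁+l₂]=[2,8], have l₃=5  ✓
Σlᵢ = 13 ⇒ odd  ✗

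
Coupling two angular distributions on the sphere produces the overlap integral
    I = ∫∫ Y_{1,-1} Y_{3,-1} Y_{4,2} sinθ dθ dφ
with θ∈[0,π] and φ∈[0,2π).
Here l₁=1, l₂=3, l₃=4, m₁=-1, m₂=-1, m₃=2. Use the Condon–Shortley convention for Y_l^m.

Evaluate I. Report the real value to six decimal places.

m-sum 0 ✓  L=8 even ✓  2≤4≤4 ✓
Π(2lᵢ+1) = 3×7×9 = 189
triangle coeff Δ(1,3,4) = 1/252
Σ_t [0,0]: t=0:+1/36 = 1/36
(3j)²=4/63 [(1 3 4; 0 0 0)], sign=+1
Σ_t [0,0]: t=0:+1/96 = 1/96
(3j)²=5/84 [(1 3 4; -1 -1 2)], sign=+1
⇒ 4πI² = 5/7
I = (+1)√(5/7/(4π)) = 0.23841361

0.238414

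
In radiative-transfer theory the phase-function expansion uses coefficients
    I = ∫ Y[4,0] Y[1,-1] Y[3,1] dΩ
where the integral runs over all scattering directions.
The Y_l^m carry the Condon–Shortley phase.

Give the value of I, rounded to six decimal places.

Rules hold: Σm=0, L=8 even, 3≤3≤5.
N = 9·3·7 = 189
Δ = 2!·6!·0!/9! = 1/252
Racah Σ t=1..1: t=1:−1/36 = -1/36
⇒ 3j(4 1 3; 0 0 0)² = 4/63, sgn +1
Racah Σ t=0..0: t=0:+1/96 = 1/96
⇒ 3j(4 1 3; 0 -1 1)² = 1/42, sgn +1
4πI² = N·(3j₀)²·(3jₘ)² = 2/7
I = +1·√(0.285714/4π) = 0.15078601

0.150786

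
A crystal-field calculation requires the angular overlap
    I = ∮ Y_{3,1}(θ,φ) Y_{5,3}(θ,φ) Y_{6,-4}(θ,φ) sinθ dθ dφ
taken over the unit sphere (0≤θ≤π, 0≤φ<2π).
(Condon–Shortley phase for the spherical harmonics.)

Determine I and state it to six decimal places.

Checks pass: Σm=0; 14 even; l₃=6∈[2,8].
(2·3+1)(2·5+1)(2·6+1) = 1001
Δ: 2! 4! 8! / 15! → 1/675675
sum: t=0:+1/8640 t=1:−1/2304 t=2:+1/8640 = -7/34560
3j²(3 5 6; 0 0 0) = Δ·Π!·Σ² = 7/429  (sign -1)
sum: t=0:+1/322560 t=1:−1/30240 t=2:+1/69120 = -1/64512
3j²(3 5 6; 1 3 -4) = Δ·Π!·Σ² = 10/1001  (sign -1)
combine: 4πI² = 1001·7/429·10/1001 = 70/429
take √, sign +1: I = 0.11395029

0.113950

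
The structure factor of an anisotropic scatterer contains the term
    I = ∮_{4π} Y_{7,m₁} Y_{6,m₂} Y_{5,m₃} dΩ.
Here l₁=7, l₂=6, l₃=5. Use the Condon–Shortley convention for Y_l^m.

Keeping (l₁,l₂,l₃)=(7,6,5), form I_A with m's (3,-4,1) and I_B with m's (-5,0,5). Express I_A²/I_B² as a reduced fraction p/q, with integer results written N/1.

845/6468

l's match ⇒ only the (l;m) 3-j factors differ between A and B.
A: triangle coeff Δ(7,6,5) = 1/174594420; Σ_t [0,2]: t=0:+1/7741440 t=1:−1/1088640 t=2:+1/1658880 = -13/69672960; (3j)²=325/149226 [(7 6 5; 3 -4 1)], sign=-1
B: triangle coeff Δ(7,6,5) = 1/174594420; Σ_t [6,6]: t=6:+1/24883200 = 1/24883200; (3j)²=70/4199 [(7 6 5; -5 0 5)], sign=+1
I_A²/I_B² = (325/149226)/(70/4199) = 845/6468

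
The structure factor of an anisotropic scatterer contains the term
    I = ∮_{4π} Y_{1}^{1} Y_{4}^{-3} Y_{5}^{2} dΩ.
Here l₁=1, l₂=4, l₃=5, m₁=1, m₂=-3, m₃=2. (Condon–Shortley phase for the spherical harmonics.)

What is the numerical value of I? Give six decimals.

Rules hold: Σm=0, L=10 even, 3≤5≤5.
N = 3·9·11 = 297
Δ = 0!·2!·8!/11! = 1/495
Racah Σ t=0..0: t=0:+1/576 = 1/576
⇒ 3j(1 4 5; 0 0 0)² = 5/99, sgn -1
Racah Σ t=0..0: t=0:+1/10080 = 1/10080
⇒ 3j(1 4 5; 1 -3 2)² = 1/165, sgn -1
4πI² = N·(3j₀)²·(3jₘ)² = 1/11
I = +1·√(0.0909091/4π) = 0.08505478

0.085055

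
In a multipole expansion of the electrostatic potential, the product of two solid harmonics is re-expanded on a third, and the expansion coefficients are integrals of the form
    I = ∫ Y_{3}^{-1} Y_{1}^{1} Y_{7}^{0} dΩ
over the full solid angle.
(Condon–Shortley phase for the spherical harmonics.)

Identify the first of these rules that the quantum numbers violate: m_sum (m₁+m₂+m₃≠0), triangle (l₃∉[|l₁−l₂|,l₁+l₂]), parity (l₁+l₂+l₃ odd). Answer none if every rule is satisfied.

azimuthal sum: -1 + 1 + 0 = 0  ✓
2 ≤ 7 ≤ 4 (triangle on l)  ✗
L = 3 + 1 + 7 = 11 (odd)

triangle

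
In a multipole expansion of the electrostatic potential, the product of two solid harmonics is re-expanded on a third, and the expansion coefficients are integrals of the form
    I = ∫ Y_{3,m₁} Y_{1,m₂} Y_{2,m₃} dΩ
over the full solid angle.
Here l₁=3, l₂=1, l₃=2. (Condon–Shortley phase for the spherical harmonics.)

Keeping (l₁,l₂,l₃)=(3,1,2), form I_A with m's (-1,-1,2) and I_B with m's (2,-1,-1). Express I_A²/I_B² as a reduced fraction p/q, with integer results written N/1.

1/10

l's match ⇒ only the (l;m) 3-j factors differ between A and B.
A: triangle coeff Δ(3,1,2) = 1/105; Σ_t [0,0]: t=0:+1/48 = 1/48; (3j)²=1/105 [(3 1 2; -1 -1 2)], sign=+1
B: triangle coeff Δ(3,1,2) = 1/105; Σ_t [0,0]: t=0:+1/12 = 1/12; (3j)²=2/21 [(3 1 2; 2 -1 -1)], sign=-1
I_A²/I_B² = (1/105)/(2/21) = 1/10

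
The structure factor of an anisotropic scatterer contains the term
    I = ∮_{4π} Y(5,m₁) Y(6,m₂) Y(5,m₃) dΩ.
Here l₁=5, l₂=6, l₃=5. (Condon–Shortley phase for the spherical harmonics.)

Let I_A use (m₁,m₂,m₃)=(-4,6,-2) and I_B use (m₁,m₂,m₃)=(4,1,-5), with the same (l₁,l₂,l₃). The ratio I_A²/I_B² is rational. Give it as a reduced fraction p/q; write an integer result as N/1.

Shared (l₁,l₂,l₃)=(5,6,5): N and (l;000)² cancel in I_A²/I_B².
A: Δ = 6!·4!·6!/17! = 1/28588560; Racah Σ t=6..6: t=6:+1/3110400 = 1/3110400; ⇒ 3j(5 6 5; -4 6 -2)² = 21/1105, sgn -1
B: Δ = 6!·4!·6!/17! = 1/28588560; Racah Σ t=1..1: t=1:−1/2073600 = -1/2073600; ⇒ 3j(5 6 5; 4 1 -5)² = 63/9724, sgn -1
I_A²/I_B² = (21/1105)/(63/9724) = 44/15

44/15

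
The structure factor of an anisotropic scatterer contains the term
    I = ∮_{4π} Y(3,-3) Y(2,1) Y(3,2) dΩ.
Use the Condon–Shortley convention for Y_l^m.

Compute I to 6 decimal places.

Rules hold: Σm=0, L=8 even, 1≤3≤5.
N = 7·5·7 = 245
Δ = 2!·4!·2!/9! = 1/3780
Racah Σ t=0..2: t=0:+1/24 t=1:−1/4 t=2:+1/24 = -1/6
⇒ 3j(3 2 3; 0 0 0)² = 4/105, sgn +1
Racah Σ t=2..2: t=2:+1/48 = 1/48
⇒ 3j(3 2 3; -3 1 2)² = 5/84, sgn -1
4πI² = N·(3j₀)²·(3jₘ)² = 5/9
I = -1·√(0.555556/4π) = -0.21026104

-0.210261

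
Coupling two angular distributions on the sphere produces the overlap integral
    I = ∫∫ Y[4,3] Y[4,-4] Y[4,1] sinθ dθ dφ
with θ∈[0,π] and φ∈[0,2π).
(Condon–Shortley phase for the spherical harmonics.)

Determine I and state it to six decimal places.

-0.168431

m-sum 0 ✓  L=12 even ✓  0≤4≤8 ✓
Π(2lᵢ+1) = 9×9×9 = 729
triangle coeff Δ(4,4,4) = 1/450450
Σ_t [0,4]: t=0:+1/13824 t=1:−1/216 t=2:+1/64 t=3:−1/216 t=4:+1/13824 = 5/768
(3j)²=18/1001 [(4 4 4; 0 0 0)], sign=+1
Σ_t [0,0]: t=0:+1/3456 = 1/3456
(3j)²=35/1287 [(4 4 4; 3 -4 1)], sign=-1
⇒ 4πI² = 7290/20449
I = (-1)√(7290/20449/(4π)) = -0.16843130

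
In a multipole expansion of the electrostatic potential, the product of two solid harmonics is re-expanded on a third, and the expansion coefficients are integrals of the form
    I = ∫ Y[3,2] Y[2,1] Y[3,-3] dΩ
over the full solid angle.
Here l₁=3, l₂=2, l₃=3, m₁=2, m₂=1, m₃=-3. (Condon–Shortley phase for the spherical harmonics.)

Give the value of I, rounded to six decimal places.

Checks pass: Σm=0; 8 even; l₃=3∈[1,5].
(2·3+1)(2·2+1)(2·3+1) = 245
Δ: 2! 4! 2! / 9! → 1/3780
sum: t=0:+1/24 t=1:−1/4 t=2:+1/24 = -1/6
3j²(3 2 3; 0 0 0) = Δ·Π!·Σ² = 4/105  (sign +1)
sum: t=1:−1/48 = -1/48
3j²(3 2 3; 2 1 -3) = Δ·Π!·Σ² = 5/84  (sign -1)
combine: 4πI² = 245·4/105·5/84 = 5/9
take √, sign -1: I = -0.21026104

-0.210261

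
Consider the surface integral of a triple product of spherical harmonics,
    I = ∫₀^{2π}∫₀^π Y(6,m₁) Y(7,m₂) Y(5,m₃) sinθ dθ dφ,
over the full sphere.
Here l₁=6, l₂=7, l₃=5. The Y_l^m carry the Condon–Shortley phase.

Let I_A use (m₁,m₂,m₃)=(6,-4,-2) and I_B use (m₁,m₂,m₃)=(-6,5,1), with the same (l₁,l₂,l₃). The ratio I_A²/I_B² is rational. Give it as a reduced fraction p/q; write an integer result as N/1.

7/9

Same 6,7,5: normalisation and zero-m 3j drop out of the ratio.
A: Δ: 8! 4! 6! / 19! → 1/174594420; sum: t=0:+1/34836480 = 1/34836480; 3j²(6 7 5; 6 -4 -2) = Δ·Π!·Σ² = 275/16796  (sign -1)
B: Δ: 8! 4! 6! / 19! → 1/174594420; sum: t=8:+1/46448640 = 1/46448640; 3j²(6 7 5; -6 5 1) = Δ·Π!·Σ² = 2475/117572  (sign +1)
I_A²/I_B² = (275/16796)/(2475/117572) = 7/9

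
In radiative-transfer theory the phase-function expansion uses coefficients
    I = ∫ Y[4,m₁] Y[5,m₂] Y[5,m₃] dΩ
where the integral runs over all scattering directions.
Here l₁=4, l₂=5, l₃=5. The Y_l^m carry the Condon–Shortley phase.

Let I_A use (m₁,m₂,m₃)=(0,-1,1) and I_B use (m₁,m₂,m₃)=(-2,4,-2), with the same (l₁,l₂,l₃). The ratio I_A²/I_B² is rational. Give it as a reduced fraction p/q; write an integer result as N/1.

l's match ⇒ only the (l;m) 3-j factors differ between A and B.
A: triangle coeff Δ(4,5,5) = 1/3153150; Σ_t [0,4]: t=0:+1/27648 t=1:−1/1296 t=2:+1/768 t=3:−1/4320 t=4:+1/414720 = 7/20736; (3j)²=8/1287 [(4 5 5; 0 -1 1)], sign=+1
B: triangle coeff Δ(4,5,5) = 1/3153150; Σ_t [3,4]: t=3:−1/25920 t=4:+1/11520 = 1/20736; (3j)²=5/429 [(4 5 5; -2 4 -2)], sign=-1
I_A²/I_B² = (8/1287)/(5/429) = 8/15

8/15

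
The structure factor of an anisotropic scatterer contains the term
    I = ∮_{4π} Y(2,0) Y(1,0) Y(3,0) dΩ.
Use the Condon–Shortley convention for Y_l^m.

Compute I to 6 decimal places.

0.247767

Rules hold: Σm=0, L=6 even, 1≤3≤3.
N = 5·3·7 = 105
Δ = 0!·4!·2!/7! = 1/105
Racah Σ t=0..0: t=0:+1/4 = 1/4
⇒ 3j(2 1 3; 0 0 0)² = 3/35, sgn -1
(m-triple is (0,0,0) — same symbol as above.)
4πI² = N·(3j₀)²·(3jₘ)² = 27/35
I = +1·√(0.771429/4π) = 0.24776670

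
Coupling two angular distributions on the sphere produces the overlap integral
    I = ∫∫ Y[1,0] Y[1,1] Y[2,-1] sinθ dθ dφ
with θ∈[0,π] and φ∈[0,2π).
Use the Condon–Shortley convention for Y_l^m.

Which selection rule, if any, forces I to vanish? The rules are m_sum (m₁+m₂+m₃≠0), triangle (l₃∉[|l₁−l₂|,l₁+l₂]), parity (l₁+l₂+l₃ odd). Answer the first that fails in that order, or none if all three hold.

azimuthal sum: 0 + 1 − 1 = 0  ✓
0 ≤ 2 ≤ 2 (triangle on l)  ✓
L = 1 + 1 + 2 = 4 (even)  ✓

none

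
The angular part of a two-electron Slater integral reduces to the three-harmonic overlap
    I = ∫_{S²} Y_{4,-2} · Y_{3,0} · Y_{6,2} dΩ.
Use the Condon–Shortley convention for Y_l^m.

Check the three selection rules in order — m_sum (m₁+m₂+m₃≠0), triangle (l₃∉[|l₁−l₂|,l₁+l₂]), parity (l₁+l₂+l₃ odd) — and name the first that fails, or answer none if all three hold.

parity

Σmᵢ = 0  ✓
l₃∈[|l₁−l₂|,l₁+l₂]=[1,7], have l₃=6  ✓
Σlᵢ = 13 ⇒ odd  ✗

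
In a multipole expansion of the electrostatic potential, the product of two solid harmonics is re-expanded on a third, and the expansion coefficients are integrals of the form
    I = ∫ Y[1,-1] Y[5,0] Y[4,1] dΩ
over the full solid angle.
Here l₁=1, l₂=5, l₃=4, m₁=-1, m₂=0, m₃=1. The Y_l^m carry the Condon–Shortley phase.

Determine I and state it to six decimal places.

Rules hold: Σm=0, L=10 even, 4≤4≤6.
N = 3·11·9 = 297
Δ = 2!·0!·8!/11! = 1/495
Racah Σ t=1..1: t=1:−1/576 = -1/576
⇒ 3j(1 5 4; 0 0 0)² = 5/99, sgn -1
Racah Σ t=2..2: t=2:+1/1440 = 1/1440
⇒ 3j(1 5 4; -1 0 1)² = 2/99, sgn -1
4πI² = N·(3j₀)²·(3jₘ)² = 10/33
I = +1·√(0.30303/4π) = 0.15528807

0.155288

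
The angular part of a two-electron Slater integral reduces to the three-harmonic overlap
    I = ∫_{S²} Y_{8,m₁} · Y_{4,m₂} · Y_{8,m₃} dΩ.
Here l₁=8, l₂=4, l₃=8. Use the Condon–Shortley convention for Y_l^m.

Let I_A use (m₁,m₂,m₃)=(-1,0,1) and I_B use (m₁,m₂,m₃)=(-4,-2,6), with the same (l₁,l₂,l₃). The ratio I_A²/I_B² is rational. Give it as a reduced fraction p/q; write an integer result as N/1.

Same 8,4,8: normalisation and zero-m 3j drop out of the ratio.
A: Δ: 4! 12! 4! / 21! → 1/185175900; sum: t=0:+1/1254113280 t=1:−1/34836480 t=2:+1/9676800 t=3:−1/18662400 t=4:+1/348364800 = 31/1254113280; 3j²(8 4 8; -1 0 1) = Δ·Π!·Σ² = 961/151164  (sign -1)
B: Δ: 4! 12! 4! / 21! → 1/185175900; sum: t=0:+1/45984153600 t=1:−1/1437004800 t=2:+1/696729600 = 1/1313832960; 3j²(8 4 8; -4 -2 6) = Δ·Π!·Σ² = 35/3876  (sign +1)
I_A²/I_B² = (961/151164)/(35/3876) = 961/1365

961/1365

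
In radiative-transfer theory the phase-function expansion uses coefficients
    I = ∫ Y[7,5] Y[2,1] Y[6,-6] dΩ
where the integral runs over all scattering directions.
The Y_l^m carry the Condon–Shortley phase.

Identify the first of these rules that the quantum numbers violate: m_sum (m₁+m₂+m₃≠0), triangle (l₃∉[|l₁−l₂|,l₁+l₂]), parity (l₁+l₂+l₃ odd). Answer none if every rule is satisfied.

azimuthal sum: 5 + 1 − 6 = 0  ✓
5 ≤ 6 ≤ 9 (triangle on l)  ✓
L = 7 + 2 + 6 = 15 (odd)  ✗

parity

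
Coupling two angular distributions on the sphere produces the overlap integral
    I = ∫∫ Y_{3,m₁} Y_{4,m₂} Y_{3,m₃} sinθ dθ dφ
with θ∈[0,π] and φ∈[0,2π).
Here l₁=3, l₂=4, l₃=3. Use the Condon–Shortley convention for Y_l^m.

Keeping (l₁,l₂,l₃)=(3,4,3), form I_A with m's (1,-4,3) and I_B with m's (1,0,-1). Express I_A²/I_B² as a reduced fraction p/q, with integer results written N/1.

42/1

Shared (l₁,l₂,l₃)=(3,4,3): N and (l;000)² cancel in I_A²/I_B².
A: Δ = 4!·2!·4!/11! = 1/34650; Racah Σ t=0..0: t=0:+1/1152 = 1/1152; ⇒ 3j(3 4 3; 1 -4 3)² = 1/33, sgn +1
B: Δ = 4!·2!·4!/11! = 1/34650; Racah Σ t=0..2: t=0:+1/1152 t=1:−1/36 t=2:+1/32 = 5/1152; ⇒ 3j(3 4 3; 1 0 -1)² = 1/1386, sgn +1
I_A²/I_B² = (1/33)/(1/1386) = 42/1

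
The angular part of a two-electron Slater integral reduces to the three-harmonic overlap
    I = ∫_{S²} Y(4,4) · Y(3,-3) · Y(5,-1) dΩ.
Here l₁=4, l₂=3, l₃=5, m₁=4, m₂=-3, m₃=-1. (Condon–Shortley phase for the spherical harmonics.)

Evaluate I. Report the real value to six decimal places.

0.050679

m-sum 0 ✓  L=12 even ✓  1≤5≤7 ✓
Π(2lᵢ+1) = 9×7×11 = 693
triangle coeff Δ(4,3,5) = 1/180180
Σ_t [0,2]: t=0:+1/576 t=1:−1/144 t=2:+1/576 = -1/288
(3j)²=20/1001 [(4 3 5; 0 0 0)], sign=+1
Σ_t [0,0]: t=0:+1/34560 = 1/34560
(3j)²=1/429 [(4 3 5; 4 -3 -1)], sign=+1
⇒ 4πI² = 60/1859
I = (+1)√(60/1859/(4π)) = 0.05067935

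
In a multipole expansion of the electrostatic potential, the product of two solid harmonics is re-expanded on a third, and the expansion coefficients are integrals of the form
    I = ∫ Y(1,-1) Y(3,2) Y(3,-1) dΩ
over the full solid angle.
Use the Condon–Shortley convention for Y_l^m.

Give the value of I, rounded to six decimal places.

0.000000

L=7 odd ⇒ parity kills the (l;000) factor ⇒ I = 0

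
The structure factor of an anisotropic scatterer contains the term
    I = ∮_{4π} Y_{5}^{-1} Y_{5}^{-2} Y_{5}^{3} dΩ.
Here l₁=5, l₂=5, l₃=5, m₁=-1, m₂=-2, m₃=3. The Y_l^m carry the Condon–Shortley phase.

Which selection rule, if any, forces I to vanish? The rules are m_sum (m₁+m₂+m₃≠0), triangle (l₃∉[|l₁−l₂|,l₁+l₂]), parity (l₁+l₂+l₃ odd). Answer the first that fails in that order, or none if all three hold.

parity

Σmᵢ = 0  ✓
l₃∈[|l₁−l₂|,l₁+l₂]=[0,10], have l₃=5  ✓
Σlᵢ = 15 ⇒ odd  ✗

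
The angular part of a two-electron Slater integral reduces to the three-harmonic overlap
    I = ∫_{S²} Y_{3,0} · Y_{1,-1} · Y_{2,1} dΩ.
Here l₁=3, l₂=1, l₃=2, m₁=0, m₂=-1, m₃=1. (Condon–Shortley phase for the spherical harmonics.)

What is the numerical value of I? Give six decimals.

m-sum 0 ✓  L=6 even ✓  2≤2≤4 ✓
Π(2lᵢ+1) = 7×3×5 = 105
triangle coeff Δ(3,1,2) = 1/105
Σ_t [1,1]: t=1:−1/4 = -1/4
(3j)²=3/35 [(3 1 2; 0 0 0)], sign=-1
Σ_t [0,0]: t=0:+1/12 = 1/12
(3j)²=1/35 [(3 1 2; 0 -1 1)], sign=-1
⇒ 4πI² = 9/35
I = (+1)√(9/35/(4π)) = 0.14304817

0.143048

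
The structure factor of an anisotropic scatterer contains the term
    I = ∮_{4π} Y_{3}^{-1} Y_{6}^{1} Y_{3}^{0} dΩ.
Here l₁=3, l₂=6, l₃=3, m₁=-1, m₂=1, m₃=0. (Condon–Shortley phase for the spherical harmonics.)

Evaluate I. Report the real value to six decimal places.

-0.221775

m-sum 0 ✓  L=12 even ✓  3≤3≤9 ✓
Π(2lᵢ+1) = 7×13×7 = 637
triangle coeff Δ(3,6,3) = 1/12012
Σ_t [3,3]: t=3:−1/1296 = -1/1296
(3j)²=100/3003 [(3 6 3; 0 0 0)], sign=+1
Σ_t [4,4]: t=4:+1/1728 = 1/1728
(3j)²=25/858 [(3 6 3; -1 1 0)], sign=-1
⇒ 4πI² = 8750/14157
I = (-1)√(8750/14157/(4π)) = -0.22177545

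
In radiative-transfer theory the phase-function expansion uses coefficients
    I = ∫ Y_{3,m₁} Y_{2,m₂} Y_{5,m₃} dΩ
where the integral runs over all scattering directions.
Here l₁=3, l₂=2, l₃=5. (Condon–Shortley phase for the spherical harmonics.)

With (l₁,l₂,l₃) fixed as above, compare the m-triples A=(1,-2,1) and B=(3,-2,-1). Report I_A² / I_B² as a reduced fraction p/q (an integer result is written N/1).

Same 3,2,5: normalisation and zero-m 3j drop out of the ratio.
A: Δ: 0! 6! 4! / 11! → 1/2310; sum: t=0:+1/1152 = 1/1152; 3j²(3 2 5; 1 -2 1) = Δ·Π!·Σ² = 1/154  (sign +1)
B: Δ: 0! 6! 4! / 11! → 1/2310; sum: t=0:+1/17280 = 1/17280; 3j²(3 2 5; 3 -2 -1) = Δ·Π!·Σ² = 1/2310  (sign +1)
I_A²/I_B² = (1/154)/(1/2310) = 15/1

15/1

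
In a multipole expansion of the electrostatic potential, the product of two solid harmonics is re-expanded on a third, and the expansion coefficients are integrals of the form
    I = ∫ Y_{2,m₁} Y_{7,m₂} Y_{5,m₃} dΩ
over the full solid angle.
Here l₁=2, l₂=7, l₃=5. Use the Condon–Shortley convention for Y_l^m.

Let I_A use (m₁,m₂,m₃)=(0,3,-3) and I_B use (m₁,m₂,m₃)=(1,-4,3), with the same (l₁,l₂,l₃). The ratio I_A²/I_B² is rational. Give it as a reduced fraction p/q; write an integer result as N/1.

l's match ⇒ only the (l;m) 3-j factors differ between A and B.
A: triangle coeff Δ(2,7,5) = 1/15015; Σ_t [2,2]: t=2:+1/322560 = 1/322560; (3j)²=18/1001 [(2 7 5; 0 3 -3)], sign=+1
B: triangle coeff Δ(2,7,5) = 1/15015; Σ_t [1,1]: t=1:−1/483840 = -1/483840; (3j)²=3/91 [(2 7 5; 1 -4 3)], sign=-1
I_A²/I_B² = (18/1001)/(3/91) = 6/11

6/11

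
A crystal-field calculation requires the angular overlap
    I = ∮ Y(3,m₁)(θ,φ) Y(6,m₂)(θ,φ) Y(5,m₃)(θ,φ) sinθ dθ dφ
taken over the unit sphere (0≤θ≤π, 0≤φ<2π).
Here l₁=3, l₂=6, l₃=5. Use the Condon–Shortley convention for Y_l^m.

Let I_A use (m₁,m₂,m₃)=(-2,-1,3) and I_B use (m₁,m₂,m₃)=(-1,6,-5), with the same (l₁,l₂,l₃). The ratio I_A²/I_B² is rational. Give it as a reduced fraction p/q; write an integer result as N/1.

64/99

Shared (l₁,l₂,l₃)=(3,6,5): N and (l;000)² cancel in I_A²/I_B².
A: Δ = 4!·2!·8!/15! = 1/675675; Racah Σ t=3..4: t=3:−1/17280 t=4:+1/120960 = -1/20160; ⇒ 3j(3 6 5; -2 -1 3)² = 64/3003, sgn -1
B: Δ = 4!·2!·8!/15! = 1/675675; Racah Σ t=4..4: t=4:+1/1935360 = 1/1935360; ⇒ 3j(3 6 5; -1 6 -5)² = 3/91, sgn +1
I_A²/I_B² = (64/3003)/(3/91) = 64/99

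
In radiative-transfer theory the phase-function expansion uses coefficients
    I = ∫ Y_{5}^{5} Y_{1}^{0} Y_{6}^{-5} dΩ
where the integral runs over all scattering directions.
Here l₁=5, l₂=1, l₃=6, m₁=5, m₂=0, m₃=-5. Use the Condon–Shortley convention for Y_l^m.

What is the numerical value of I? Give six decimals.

-0.135514

Rules hold: Σm=0, L=12 even, 4≤6≤6.
N = 11·3·13 = 429
Δ = 0!·10!·2!/13! = 1/858
Racah Σ t=0..0: t=0:+1/14400 = 1/14400
⇒ 3j(5 1 6; 0 0 0)² = 6/143, sgn +1
Racah Σ t=0..0: t=0:+1/3628800 = 1/3628800
⇒ 3j(5 1 6; 5 0 -5)² = 1/78, sgn -1
4πI² = N·(3j₀)²·(3jₘ)² = 3/13
I = -1·√(0.230769/4π) = -0.13551395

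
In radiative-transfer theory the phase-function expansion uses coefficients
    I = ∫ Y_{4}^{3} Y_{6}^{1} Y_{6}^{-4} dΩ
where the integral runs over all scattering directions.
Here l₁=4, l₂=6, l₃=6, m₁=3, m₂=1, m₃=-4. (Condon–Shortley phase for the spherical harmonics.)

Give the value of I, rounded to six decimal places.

m-sum 0 ✓  L=16 even ✓  2≤6≤10 ✓
Π(2lᵢ+1) = 9×13×13 = 1521
triangle coeff Δ(4,6,6) = 1/15315300
Σ_t [0,4]: t=0:+1/829440 t=1:−1/25920 t=2:+1/9216 t=3:−1/25920 t=4:+1/829440 = 7/207360
(3j)²=28/2431 [(4 6 6; 0 0 0)], sign=+1
Σ_t [0,1]: t=0:+1/725760 t=1:−1/207360 = -1/290304
(3j)²=125/7293 [(4 6 6; 3 1 -4)], sign=-1
⇒ 4πI² = 10500/34969
I = (-1)√(10500/34969/(4π)) = -0.15457815

-0.154578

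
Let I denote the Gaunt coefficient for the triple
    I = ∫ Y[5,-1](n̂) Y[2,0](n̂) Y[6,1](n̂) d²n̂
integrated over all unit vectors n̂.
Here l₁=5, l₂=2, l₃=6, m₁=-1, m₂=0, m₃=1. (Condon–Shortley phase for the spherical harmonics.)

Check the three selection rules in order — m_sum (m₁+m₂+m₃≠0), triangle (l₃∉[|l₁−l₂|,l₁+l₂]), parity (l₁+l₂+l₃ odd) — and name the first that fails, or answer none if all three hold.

parity

Σmᵢ = 0  ✓
l₃∈[|l₁−l₂|,l₁+l₂]=[3,7], have l₃=6  ✓
Σlᵢ = 13 ⇒ odd  ✗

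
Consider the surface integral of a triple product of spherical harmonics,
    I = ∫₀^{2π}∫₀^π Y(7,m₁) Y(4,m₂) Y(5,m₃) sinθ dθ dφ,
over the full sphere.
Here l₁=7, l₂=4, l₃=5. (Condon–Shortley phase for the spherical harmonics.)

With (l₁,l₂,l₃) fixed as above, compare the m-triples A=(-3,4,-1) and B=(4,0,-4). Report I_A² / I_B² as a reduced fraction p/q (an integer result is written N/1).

Same 7,4,5: normalisation and zero-m 3j drop out of the ratio.
A: Δ: 6! 8! 2! / 17! → 1/6126120; sum: t=6:+1/829440 = 1/829440; 3j²(7 4 5; -3 4 -1) = Δ·Π!·Σ² = 35/2431  (sign +1)
B: Δ: 6! 8! 2! / 17! → 1/6126120; sum: t=2:+1/483840 t=3:−1/1451520 = 1/725760; 3j²(7 4 5; 4 0 -4) = Δ·Π!·Σ² = 24/1547  (sign -1)
I_A²/I_B² = (35/2431)/(24/1547) = 245/264

245/264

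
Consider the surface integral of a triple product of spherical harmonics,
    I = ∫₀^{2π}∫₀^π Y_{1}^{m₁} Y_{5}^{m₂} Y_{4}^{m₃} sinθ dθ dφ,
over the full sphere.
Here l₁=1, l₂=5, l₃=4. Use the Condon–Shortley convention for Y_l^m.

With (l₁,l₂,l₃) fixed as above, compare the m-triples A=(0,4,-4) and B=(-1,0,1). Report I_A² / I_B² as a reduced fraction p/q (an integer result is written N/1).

Shared (l₁,l₂,l₃)=(1,5,4): N and (l;000)² cancel in I_A²/I_B².
A: Δ = 2!·0!·8!/11! = 1/495; Racah Σ t=1..1: t=1:−1/40320 = -1/40320; ⇒ 3j(1 5 4; 0 4 -4)² = 1/55, sgn -1
B: Δ = 2!·0!·8!/11! = 1/495; Racah Σ t=2..2: t=2:+1/1440 = 1/1440; ⇒ 3j(1 5 4; -1 0 1)² = 2/99, sgn -1
I_A²/I_B² = (1/55)/(2/99) = 9/10

9/10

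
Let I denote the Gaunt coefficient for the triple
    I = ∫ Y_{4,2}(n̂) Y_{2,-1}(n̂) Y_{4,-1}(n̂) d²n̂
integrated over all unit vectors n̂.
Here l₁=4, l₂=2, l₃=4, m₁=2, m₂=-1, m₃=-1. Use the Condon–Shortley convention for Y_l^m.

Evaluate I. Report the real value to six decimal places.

Checks pass: Σm=0; 10 even; l₃=4∈[2,6].
(2·4+1)(2·2+1)(2·4+1) = 405
Δ: 2! 6! 2! / 11! → 1/13860
sum: t=0:+1/192 t=1:−1/36 t=2:+1/192 = -5/288
3j²(4 2 4; 0 0 0) = Δ·Π!·Σ² = 20/693  (sign -1)
sum: t=0:+1/96 t=1:−1/240 = 1/160
3j²(4 2 4; 2 -1 -1) = Δ·Π!·Σ² = 27/1540  (sign -1)
combine: 4πI² = 405·20/693·27/1540 = 1215/5929
take √, sign +1: I = 0.12770047

0.127700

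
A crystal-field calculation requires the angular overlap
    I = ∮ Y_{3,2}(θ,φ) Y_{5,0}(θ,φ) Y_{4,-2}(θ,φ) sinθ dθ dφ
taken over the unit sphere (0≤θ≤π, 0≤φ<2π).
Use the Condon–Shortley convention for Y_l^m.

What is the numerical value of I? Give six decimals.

Checks pass: Σm=0; 12 even; l₃=4∈[2,8].
(2·3+1)(2·5+1)(2·4+1) = 693
Δ: 4! 2! 6! / 13! → 1/180180
sum: t=1:−1/576 t=2:+1/144 t=3:−1/576 = 1/288
3j²(3 5 4; 0 0 0) = Δ·Π!·Σ² = 20/1001  (sign +1)
sum: t=0:+1/2880 t=1:−1/576 = -1/720
3j²(3 5 4; 2 0 -2) = Δ·Π!·Σ² = 80/3003  (sign -1)
combine: 4πI² = 693·20/1001·80/3003 = 4800/13013
take √, sign -1: I = -0.17132746

-0.171327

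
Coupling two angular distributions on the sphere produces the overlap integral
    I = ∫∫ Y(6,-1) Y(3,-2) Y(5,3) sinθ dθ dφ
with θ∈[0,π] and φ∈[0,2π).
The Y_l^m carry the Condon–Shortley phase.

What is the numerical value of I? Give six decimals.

Rules hold: Σm=0, L=14 even, 3≤5≤9.
N = 13·7·11 = 1001
Δ = 4!·8!·2!/15! = 1/675675
Racah Σ t=1..3: t=1:−1/8640 t=2:+1/2304 t=3:−1/8640 = 7/34560
⇒ 3j(6 3 5; 0 0 0)² = 7/429, sgn -1
Racah Σ t=0..1: t=0:+1/120960 t=1:−1/17280 = -1/20160
⇒ 3j(6 3 5; -1 -2 3)² = 64/3003, sgn -1
4πI² = N·(3j₀)²·(3jₘ)² = 448/1287
I = +1·√(0.348096/4π) = 0.16643505

0.166435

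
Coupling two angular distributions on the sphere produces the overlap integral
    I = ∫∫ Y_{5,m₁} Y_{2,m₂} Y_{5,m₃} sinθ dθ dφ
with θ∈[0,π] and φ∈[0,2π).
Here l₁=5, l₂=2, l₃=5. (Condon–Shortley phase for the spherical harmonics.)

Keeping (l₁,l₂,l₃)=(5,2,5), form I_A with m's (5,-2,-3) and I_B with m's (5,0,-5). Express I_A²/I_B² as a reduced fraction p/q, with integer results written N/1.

2/15

Same 5,2,5: normalisation and zero-m 3j drop out of the ratio.
A: Δ: 2! 8! 2! / 13! → 1/38610; sum: t=0:+1/161280 = 1/161280; 3j²(5 2 5; 5 -2 -3) = Δ·Π!·Σ² = 1/143  (sign +1)
B: Δ: 2! 8! 2! / 13! → 1/38610; sum: t=0:+1/161280 = 1/161280; 3j²(5 2 5; 5 0 -5) = Δ·Π!·Σ² = 15/286  (sign +1)
I_A²/I_B² = (1/143)/(15/286) = 2/15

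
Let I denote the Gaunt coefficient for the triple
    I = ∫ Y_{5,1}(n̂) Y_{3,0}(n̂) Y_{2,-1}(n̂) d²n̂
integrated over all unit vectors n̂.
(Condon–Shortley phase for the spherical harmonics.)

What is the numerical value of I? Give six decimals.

-0.214318

m-sum 0 ✓  L=10 even ✓  2≤2≤8 ✓
Π(2lᵢ+1) = 11×7×5 = 385
triangle coeff Δ(5,3,2) = 1/2310
Σ_t [3,3]: t=3:−1/144 = -1/144
(3j)²=10/231 [(5 3 2; 0 0 0)], sign=-1
Σ_t [3,3]: t=3:−1/216 = -1/216
(3j)²=8/231 [(5 3 2; 1 0 -1)], sign=+1
⇒ 4πI² = 400/693
I = (-1)√(400/693/(4π)) = -0.21431790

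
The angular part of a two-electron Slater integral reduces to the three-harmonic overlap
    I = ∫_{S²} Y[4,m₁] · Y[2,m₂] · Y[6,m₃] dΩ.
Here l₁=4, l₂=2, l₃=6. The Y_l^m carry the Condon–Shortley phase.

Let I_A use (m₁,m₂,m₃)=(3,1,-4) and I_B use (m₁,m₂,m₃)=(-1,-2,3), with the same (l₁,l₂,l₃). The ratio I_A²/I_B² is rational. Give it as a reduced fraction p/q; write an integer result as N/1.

Same 4,2,6: normalisation and zero-m 3j drop out of the ratio.
A: Δ: 0! 8! 4! / 13! → 1/6435; sum: t=0:+1/30240 = 1/30240; 3j²(4 2 6; 3 1 -4) = Δ·Π!·Σ² = 16/429  (sign +1)
B: Δ: 0! 8! 4! / 13! → 1/6435; sum: t=0:+1/17280 = 1/17280; 3j²(4 2 6; -1 -2 3) = Δ·Π!·Σ² = 14/715  (sign -1)
I_A²/I_B² = (16/429)/(14/715) = 40/21

40/21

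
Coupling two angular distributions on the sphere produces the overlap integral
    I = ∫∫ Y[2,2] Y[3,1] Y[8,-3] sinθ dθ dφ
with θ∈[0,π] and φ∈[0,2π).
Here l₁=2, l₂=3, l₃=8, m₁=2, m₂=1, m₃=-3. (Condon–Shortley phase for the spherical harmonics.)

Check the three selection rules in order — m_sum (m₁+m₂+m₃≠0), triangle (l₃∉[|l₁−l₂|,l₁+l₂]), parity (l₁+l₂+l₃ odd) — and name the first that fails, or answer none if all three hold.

m₁+m₂+m₃ = 2 + 1 − 3 = 0  ✓
triangle: |2−3|=1 ≤ l₃=8 ≤ 2+3=5  ✗
parity: l₁+l₂+l₃ = 13 is odd

triangle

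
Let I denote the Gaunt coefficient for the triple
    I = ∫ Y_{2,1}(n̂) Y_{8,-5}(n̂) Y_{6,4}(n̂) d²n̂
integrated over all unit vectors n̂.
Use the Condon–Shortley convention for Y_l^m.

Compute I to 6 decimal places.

-0.248575

Rules hold: Σm=0, L=16 even, 6≤6≤10.
N = 5·17·13 = 1105
Δ = 4!·0!·12!/17! = 1/30940
Racah Σ t=2..2: t=2:+1/2073600 = 1/2073600
⇒ 3j(2 8 6; 0 0 0)² = 28/1105, sgn +1
Racah Σ t=1..1: t=1:−1/43545600 = -1/43545600
⇒ 3j(2 8 6; 1 -5 4)² = 33/1190, sgn -1
4πI² = N·(3j₀)²·(3jₘ)² = 66/85
I = -1·√(0.776471/4π) = -0.24857507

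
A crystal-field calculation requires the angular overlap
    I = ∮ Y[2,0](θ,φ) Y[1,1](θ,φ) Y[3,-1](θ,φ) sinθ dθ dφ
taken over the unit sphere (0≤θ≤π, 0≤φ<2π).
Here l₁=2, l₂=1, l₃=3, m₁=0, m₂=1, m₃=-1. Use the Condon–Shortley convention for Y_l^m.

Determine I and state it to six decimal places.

Rules hold: Σm=0, L=6 even, 1≤3≤3.
N = 5·3·7 = 105
Δ = 0!·4!·2!/7! = 1/105
Racah Σ t=0..0: t=0:+1/4 = 1/4
⇒ 3j(2 1 3; 0 0 0)² = 3/35, sgn -1
Racah Σ t=0..0: t=0:+1/8 = 1/8
⇒ 3j(2 1 3; 0 1 -1)² = 2/35, sgn +1
4πI² = N·(3j₀)²·(3jₘ)² = 18/35
I = -1·√(0.514286/4π) = -0.20230066

-0.202301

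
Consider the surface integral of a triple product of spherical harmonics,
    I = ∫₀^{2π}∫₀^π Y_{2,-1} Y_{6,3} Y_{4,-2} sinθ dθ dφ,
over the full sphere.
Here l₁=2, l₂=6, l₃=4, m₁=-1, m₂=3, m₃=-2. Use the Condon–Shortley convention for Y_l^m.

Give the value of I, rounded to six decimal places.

Rules hold: Σm=0, L=12 even, 4≤4≤8.
N = 5·13·9 = 585
Δ = 4!·0!·8!/13! = 1/6435
Racah Σ t=2..2: t=2:+1/2304 = 1/2304
⇒ 3j(2 6 4; 0 0 0)² = 5/143, sgn +1
Racah Σ t=3..3: t=3:−1/8640 = -1/8640
⇒ 3j(2 6 4; -1 3 -2)² = 28/715, sgn -1
4πI² = N·(3j₀)²·(3jₘ)² = 1260/1573
I = -1·√(0.801017/4π) = -0.25247360

-0.252474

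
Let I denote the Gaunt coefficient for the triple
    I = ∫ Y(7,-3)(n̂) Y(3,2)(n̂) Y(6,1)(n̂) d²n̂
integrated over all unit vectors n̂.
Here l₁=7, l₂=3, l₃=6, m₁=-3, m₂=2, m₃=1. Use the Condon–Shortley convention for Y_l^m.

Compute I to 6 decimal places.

0.023482

m-sum 0 ✓  L=16 even ✓  4≤6≤10 ✓
Π(2lᵢ+1) = 15×7×13 = 1365
triangle coeff Δ(7,3,6) = 1/2042040
Σ_t [1,3]: t=1:−1/207360 t=2:+1/57600 t=3:−1/207360 = 1/129600
(3j)²=168/12155 [(7 3 6; 0 0 0)], sign=+1
Σ_t [3,4]: t=3:−1/362880 t=4:+1/414720 = -1/2903040
(3j)²=25/68068 [(7 3 6; -3 2 1)], sign=+1
⇒ 4πI² = 3150/454597
I = (+1)√(3150/454597/(4π)) = 0.02348211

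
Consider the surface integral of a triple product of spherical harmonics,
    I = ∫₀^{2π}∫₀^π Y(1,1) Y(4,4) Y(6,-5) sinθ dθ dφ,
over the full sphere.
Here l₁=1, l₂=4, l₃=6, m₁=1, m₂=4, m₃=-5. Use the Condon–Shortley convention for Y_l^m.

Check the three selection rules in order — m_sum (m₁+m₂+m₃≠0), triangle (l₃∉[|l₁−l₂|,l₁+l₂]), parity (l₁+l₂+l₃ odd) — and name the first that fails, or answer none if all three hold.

triangle

azimuthal sum: 1 + 4 − 5 = 0  ✓
3 ≤ 6 ≤ 5 (triangle on l)  ✗
L = 1 + 4 + 6 = 11 (odd)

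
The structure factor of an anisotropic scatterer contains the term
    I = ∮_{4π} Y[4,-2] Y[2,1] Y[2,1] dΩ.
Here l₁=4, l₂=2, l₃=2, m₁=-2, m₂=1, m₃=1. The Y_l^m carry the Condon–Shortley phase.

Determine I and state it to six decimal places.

0.254875

m-sum 0 ✓  L=8 even ✓  2≤2≤6 ✓
Π(2lᵢ+1) = 9×5×5 = 225
triangle coeff Δ(4,2,2) = 1/630
Σ_t [2,2]: t=2:+1/16 = 1/16
(3j)²=2/35 [(4 2 2; 0 0 0)], sign=+1
Σ_t [3,3]: t=3:−1/36 = -1/36
(3j)²=4/63 [(4 2 2; -2 1 1)], sign=+1
⇒ 4πI² = 40/49
I = (+1)√(40/49/(4π)) = 0.25487487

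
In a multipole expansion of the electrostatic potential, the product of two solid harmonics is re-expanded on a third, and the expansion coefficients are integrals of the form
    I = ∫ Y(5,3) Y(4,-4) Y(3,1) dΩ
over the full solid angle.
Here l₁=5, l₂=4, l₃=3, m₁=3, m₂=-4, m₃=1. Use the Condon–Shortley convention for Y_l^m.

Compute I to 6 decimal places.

m-sum 0 ✓  L=12 even ✓  1≤3≤9 ✓
Π(2lᵢ+1) = 11×9×7 = 693
triangle coeff Δ(5,4,3) = 1/180180
Σ_t [2,4]: t=2:+1/576 t=3:−1/144 t=4:+1/576 = -1/288
(3j)²=20/1001 [(5 4 3; 0 0 0)], sign=+1
Σ_t [0,0]: t=0:+1/5760 = 1/5760
(3j)²=56/2145 [(5 4 3; 3 -4 1)], sign=+1
⇒ 4πI² = 672/1859
I = (+1)√(672/1859/(4π)) = 0.16960553

0.169606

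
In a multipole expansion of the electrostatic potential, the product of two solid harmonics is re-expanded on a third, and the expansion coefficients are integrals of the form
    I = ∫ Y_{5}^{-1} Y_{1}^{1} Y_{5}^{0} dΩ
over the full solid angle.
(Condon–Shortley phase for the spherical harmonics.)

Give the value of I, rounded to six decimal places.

0.000000

L=11 odd ⇒ parity kills the (l;000) factor ⇒ I = 0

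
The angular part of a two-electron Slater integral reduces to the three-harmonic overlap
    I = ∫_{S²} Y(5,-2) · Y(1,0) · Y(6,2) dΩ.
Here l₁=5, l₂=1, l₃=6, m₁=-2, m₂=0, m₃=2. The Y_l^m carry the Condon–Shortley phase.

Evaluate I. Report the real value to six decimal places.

m-sum 0 ✓  L=12 even ✓  4≤6≤6 ✓
Π(2lᵢ+1) = 11×3×13 = 429
triangle coeff Δ(5,1,6) = 1/858
Σ_t [0,0]: t=0:+1/14400 = 1/14400
(3j)²=6/143 [(5 1 6; 0 0 0)], sign=+1
Σ_t [0,0]: t=0:+1/30240 = 1/30240
(3j)²=16/429 [(5 1 6; -2 0 2)], sign=+1
⇒ 4πI² = 96/143
I = (+1)√(96/143/(4π)) = 0.23113338

0.231133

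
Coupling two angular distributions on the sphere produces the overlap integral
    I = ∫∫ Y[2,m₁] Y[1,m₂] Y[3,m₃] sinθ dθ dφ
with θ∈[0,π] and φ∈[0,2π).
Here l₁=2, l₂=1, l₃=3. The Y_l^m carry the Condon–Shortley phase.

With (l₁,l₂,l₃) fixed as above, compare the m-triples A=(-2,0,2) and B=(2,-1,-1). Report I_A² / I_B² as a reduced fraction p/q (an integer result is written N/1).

5/1

Same 2,1,3: normalisation and zero-m 3j drop out of the ratio.
A: Δ: 0! 4! 2! / 7! → 1/105; sum: t=0:+1/24 = 1/24; 3j²(2 1 3; -2 0 2) = Δ·Π!·Σ² = 1/21  (sign -1)
B: Δ: 0! 4! 2! / 7! → 1/105; sum: t=0:+1/48 = 1/48; 3j²(2 1 3; 2 -1 -1) = Δ·Π!·Σ² = 1/105  (sign +1)
I_A²/I_B² = (1/21)/(1/105) = 5/1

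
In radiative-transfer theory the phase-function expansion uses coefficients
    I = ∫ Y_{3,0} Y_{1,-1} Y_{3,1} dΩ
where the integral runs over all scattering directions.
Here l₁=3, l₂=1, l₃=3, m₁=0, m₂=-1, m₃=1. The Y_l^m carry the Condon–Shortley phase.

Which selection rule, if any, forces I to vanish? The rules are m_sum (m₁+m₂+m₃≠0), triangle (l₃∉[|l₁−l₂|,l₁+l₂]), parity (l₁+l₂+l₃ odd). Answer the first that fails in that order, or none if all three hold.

m₁+m₂+m₃ = 0 − 1 + 1 = 0  ✓
triangle: |3−1|=2 ≤ l₃=3 ≤ 3+1=4  ✓
parity: l₁+l₂+l₃ = 7 is odd  ✗

parity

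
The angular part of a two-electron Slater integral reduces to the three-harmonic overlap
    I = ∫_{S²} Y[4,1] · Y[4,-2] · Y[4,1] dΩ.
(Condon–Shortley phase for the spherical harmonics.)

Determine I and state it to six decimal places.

m-sum 0 ✓  L=12 even ✓  0≤4≤8 ✓
Π(2lᵢ+1) = 9×9×9 = 729
triangle coeff Δ(4,4,4) = 1/450450
Σ_t [0,4]: t=0:+1/13824 t=1:−1/216 t=2:+1/64 t=3:−1/216 t=4:+1/13824 = 5/768
(3j)²=18/1001 [(4 4 4; 0 0 0)], sign=+1
Σ_t [0,2]: t=0:+1/576 t=1:−1/144 t=2:+1/576 = -1/288
(3j)²=20/1001 [(4 4 4; 1 -2 1)], sign=+1
⇒ 4πI² = 262440/1002001
I = (+1)√(262440/1002001/(4π)) = 0.14436968

0.144370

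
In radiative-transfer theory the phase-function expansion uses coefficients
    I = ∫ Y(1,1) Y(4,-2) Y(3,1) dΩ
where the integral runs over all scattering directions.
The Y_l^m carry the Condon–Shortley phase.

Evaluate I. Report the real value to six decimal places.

0.238414

Checks pass: Σm=0; 8 even; l₃=3∈[3,5].
(2·1+1)(2·4+1)(2·3+1) = 189
Δ: 2! 0! 6! / 9! → 1/252
sum: t=1:−1/36 = -1/36
3j²(1 4 3; 0 0 0) = Δ·Π!·Σ² = 4/63  (sign +1)
sum: t=0:+1/96 = 1/96
3j²(1 4 3; 1 -2 1) = Δ·Π!·Σ² = 5/84  (sign +1)
combine: 4πI² = 189·4/63·5/84 = 5/7
take √, sign +1: I = 0.23841361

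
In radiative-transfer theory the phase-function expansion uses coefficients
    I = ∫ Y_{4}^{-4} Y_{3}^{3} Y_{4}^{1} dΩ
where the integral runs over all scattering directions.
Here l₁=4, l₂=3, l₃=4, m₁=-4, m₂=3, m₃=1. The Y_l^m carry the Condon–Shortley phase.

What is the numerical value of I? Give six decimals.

l₁+l₂+l₃=11 is odd: 3j(l;000)=0 ⇒ I=0

0.000000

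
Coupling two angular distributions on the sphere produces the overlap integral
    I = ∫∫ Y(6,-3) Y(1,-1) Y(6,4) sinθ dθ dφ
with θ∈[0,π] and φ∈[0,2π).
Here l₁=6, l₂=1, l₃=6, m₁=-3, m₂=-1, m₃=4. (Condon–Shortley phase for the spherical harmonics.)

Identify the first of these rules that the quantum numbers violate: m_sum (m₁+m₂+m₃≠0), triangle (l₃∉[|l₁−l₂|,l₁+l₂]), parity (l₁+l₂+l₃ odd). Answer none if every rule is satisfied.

Σmᵢ = 0  ✓
l₃∈[|l₁−l₂|,l₁+l₂]=[5,7], have l₃=6  ✓
Σlᵢ = 13 ⇒ odd  ✗

parity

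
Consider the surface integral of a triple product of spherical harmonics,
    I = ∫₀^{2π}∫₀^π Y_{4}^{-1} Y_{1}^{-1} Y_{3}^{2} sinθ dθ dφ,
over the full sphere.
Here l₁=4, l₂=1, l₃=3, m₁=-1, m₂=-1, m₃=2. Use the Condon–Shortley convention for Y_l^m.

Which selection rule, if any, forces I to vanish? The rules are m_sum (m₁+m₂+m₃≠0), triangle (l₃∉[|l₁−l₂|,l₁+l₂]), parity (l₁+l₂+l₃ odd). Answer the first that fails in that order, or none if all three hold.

none

Σmᵢ = 0  ✓
l₃∈[|l₁−l₂|,l₁+l₂]=[3,5], have l₃=3  ✓
Σlᵢ = 8 ⇒ even  ✓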